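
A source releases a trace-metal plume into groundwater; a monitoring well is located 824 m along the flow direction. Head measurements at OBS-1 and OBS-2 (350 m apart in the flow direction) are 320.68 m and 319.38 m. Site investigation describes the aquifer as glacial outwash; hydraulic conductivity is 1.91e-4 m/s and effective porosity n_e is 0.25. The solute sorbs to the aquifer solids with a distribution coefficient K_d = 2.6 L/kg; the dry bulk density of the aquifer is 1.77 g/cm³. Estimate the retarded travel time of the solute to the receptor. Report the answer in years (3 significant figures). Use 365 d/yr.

Hydraulic gradient i = (320.68 − 319.38) / 350 = 1.30 / 350 = 0.003714
K = 1.91e-4 m/s × 86400 s/d = 16.50 m/d
q = Ki = 16.50 × 0.003714 = 0.06129 m/d
Average linear velocity = 0.06129 / 0.25 = 0.2452 m/d
Retardation R = 1 + ρ_b·K_d/n = 1 + 1.77×2.6/0.25 = 19.41
Contaminant velocity v_c = v/R = 0.2452/19.41 = 0.01263 m/d
t = L/v_c = 824/0.01263 = 65230 d
   = 65230/365 = 179 yr

179 years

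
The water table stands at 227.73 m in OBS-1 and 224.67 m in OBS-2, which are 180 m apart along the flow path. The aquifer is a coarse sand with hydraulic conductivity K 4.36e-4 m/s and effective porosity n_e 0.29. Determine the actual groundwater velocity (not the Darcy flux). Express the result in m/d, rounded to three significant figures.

2.21 m/d

Hydraulic gradient i = (227.73 − 224.67) / 180 = 3.06 / 180 = 0.01700
K = 4.36e-4 m/s × 86400 s/d = 37.67 m/d
q = Ki = 37.67 × 0.01700 = 0.6404 m/d
Average linear velocity = 0.6404 / 0.29 = 2.208 m/d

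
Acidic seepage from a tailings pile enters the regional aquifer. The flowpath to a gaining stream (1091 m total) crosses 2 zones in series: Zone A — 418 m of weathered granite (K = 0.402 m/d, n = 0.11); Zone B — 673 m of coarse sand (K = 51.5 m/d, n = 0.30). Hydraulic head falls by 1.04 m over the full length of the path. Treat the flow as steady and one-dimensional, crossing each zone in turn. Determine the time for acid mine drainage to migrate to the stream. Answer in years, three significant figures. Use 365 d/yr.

Continuity: the same q passes through each zone, so ΔH = q·Σ(L_j/K_j) — the zones act as resistances in series.
Σ(L/K) = 418/0.402 + 673/51.5 = 1040 + 13.07 = 1053 d
q = ΔH / Σ(L/K) = 1.04 / 1053 = 9.878e-4 m/d (same in every zone)
Zone A: v = q/n = 9.878e-4/0.11 = 0.008980 m/d → t_A = 418/0.008980 = 46550 d
Zone B: v = q/n = 9.878e-4/0.30 = 0.003293 m/d → t_B = 673/0.003293 = 204400 d
Total t = 46550 + 204400 = 250900 d
   = 250900 / 365 = 688 yr

688 years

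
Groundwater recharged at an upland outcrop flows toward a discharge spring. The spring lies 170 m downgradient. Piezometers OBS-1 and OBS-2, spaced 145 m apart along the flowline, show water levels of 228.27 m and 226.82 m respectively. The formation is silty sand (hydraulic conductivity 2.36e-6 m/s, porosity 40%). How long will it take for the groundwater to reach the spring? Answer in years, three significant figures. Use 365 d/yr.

91.4 years

Hydraulic gradient i = (228.27 − 226.82) / 145 = 1.45 / 145 = 0.01000
K = 2.36e-6 m/s × 86400 s/d = 0.2039 m/d
q = Ki = 0.2039 × 0.01000 = 0.002039 m/d
Seepage velocity v = q / n = 0.002039 / 0.40 = 0.005098 m/d
t = L / v = 170 / 0.005098 = 33350 d
   = 33350 / 365 = 91.4 yr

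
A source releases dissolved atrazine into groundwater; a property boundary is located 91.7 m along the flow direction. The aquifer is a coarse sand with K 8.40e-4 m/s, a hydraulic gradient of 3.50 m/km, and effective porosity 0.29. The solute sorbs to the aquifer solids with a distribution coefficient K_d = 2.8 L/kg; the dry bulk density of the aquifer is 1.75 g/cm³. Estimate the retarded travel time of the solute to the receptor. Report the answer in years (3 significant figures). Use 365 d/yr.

5.13 years

K = 8.40e-4 m/s × 86400 s/d = 72.58 m/d
q = Ki = 72.58 × 0.0035 = 0.2540 m/d
Average linear velocity = 0.2540 / 0.29 = 0.8759 m/d
Retardation R = 1 + ρ_b·K_d/n = 1 + 1.75×2.8/0.29 = 17.90
Contaminant velocity v_c = v/R = 0.8759/17.90 = 0.04894 m/d
t = L/v_c = 91.7/0.04894 = 1874 d
   = 1874/365 = 5.13 yr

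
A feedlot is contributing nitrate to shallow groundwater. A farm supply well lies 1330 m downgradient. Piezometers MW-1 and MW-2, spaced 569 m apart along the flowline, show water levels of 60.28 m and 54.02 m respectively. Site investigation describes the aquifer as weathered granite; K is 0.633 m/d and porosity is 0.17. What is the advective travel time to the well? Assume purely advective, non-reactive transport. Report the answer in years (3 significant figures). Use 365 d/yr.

88.9 years

Hydraulic gradient i = (60.28 − 54.02) / 569 = 6.26 / 569 = 0.01100
q = Ki = 0.633 × 0.01100 = 0.006964 m/d
v_s = q/n_e = 0.006964/0.17 = 0.04097 m/d
t = L / v = 1330 / 0.04097 = 32470 d
   = 32470 / 365 = 88.9 yr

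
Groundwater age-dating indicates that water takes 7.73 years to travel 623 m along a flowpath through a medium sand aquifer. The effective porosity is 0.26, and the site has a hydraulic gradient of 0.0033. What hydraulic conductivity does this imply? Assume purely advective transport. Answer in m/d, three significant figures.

t = 7.73 years = 2821 d
v = L / t = 623 / 2821 = 0.2208 m/d
K = v · n / i = 0.2208 × 0.26 / 0.0033 = 17.4 m/d

17.4 m/d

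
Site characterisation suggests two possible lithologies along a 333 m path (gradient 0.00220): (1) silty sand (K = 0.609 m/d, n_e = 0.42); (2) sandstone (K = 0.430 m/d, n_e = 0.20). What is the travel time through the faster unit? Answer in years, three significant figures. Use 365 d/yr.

193 years

Unit 1 (silty sand): v = 0.609×0.0022/0.42 = 0.003190 m/d, t = 333/0.003190 = 104400 d
Unit 2 (sandstone): v = 0.430×0.0022/0.20 = 0.004730 m/d, t = 333/0.004730 = 70400 d
Faster: 70400 d / 365 = 193 yr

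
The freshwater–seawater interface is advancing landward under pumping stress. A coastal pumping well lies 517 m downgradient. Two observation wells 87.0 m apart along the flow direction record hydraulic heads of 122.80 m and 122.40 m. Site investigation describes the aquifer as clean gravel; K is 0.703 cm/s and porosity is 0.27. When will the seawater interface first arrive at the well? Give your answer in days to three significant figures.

50.0 days

Hydraulic gradient i = (122.80 − 122.40) / 87.0 = 0.40 / 87.0 = 0.004598
K = 0.703 cm/s × 864 = 607.4 m/d
q = Ki = 607.4 × 0.004598 = 2.793 m/d
Seepage velocity v = q / n = 2.793 / 0.27 = 10.34 m/d
t = L / v = 517 / 10.34 = 49.99 d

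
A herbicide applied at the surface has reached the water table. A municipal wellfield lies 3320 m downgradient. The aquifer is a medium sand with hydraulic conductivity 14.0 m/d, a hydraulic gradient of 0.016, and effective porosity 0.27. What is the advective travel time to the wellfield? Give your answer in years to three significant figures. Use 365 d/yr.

Darcy flux q = K·i = 14.0 × 0.016 = 0.2240 m/d
Seepage velocity v = q / n = 0.2240 / 0.27 = 0.8296 m/d
t = L / v = 3320 / 0.8296 = 4002 d
   = 4002 / 365 = 11.0 yr

11.0 years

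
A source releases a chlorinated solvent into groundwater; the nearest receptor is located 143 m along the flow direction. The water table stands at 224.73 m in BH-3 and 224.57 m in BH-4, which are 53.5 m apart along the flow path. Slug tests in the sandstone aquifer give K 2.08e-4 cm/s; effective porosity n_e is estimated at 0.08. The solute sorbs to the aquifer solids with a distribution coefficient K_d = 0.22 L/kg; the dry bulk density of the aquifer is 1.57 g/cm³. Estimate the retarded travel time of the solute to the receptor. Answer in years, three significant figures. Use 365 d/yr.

Hydraulic gradient i = (224.73 − 224.57) / 53.5 = 0.16 / 53.5 = 0.002991
K = 2.08e-4 cm/s × 864 = 0.1797 m/d
Specific discharge q = 0.1797 × 0.002991 = 5.375e-4 m/d
Average linear velocity = 5.375e-4 / 0.08 = 0.006718 m/d
Retardation R = 1 + ρ_b·K_d/n = 1 + 1.57×0.22/0.08 = 5.318
Contaminant velocity v_c = v/R = 0.006718/5.318 = 0.001263 m/d
t = L/v_c = 143/0.001263 = 113200 d
   = 113200/365 = 310 yr

310 years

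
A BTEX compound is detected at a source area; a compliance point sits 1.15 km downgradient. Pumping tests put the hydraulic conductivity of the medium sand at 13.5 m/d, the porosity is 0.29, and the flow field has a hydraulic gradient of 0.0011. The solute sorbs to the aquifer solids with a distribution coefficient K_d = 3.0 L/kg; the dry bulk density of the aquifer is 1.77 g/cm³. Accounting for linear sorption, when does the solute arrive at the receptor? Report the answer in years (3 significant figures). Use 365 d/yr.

1190 years

q = Ki = 13.5 × 0.0011 = 0.01485 m/d
Seepage velocity v = q / n = 0.01485 / 0.29 = 0.05121 m/d
Retardation R = 1 + ρ_b·K_d/n = 1 + 1.77×3.0/0.29 = 19.31
Contaminant velocity v_c = v/R = 0.05121/19.31 = 0.002652 m/d
L = 1.15 km = 1150 m
t = L/v_c = 1150/0.002652 = 433700 d
   = 433700/365 = 1190 yr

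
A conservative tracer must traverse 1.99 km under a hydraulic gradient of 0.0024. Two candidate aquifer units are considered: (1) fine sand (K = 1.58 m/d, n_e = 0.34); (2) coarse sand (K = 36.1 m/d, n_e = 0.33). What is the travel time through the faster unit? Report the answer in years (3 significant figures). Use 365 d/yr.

20.8 years

Unit 1 (fine sand): v = 1.58×0.0024/0.34 = 0.01115 m/d, t = 1990/0.01115 = 178400 d
Unit 2 (coarse sand): v = 36.1×0.0024/0.33 = 0.2625 m/d, t = 1990/0.2625 = 7580 d
Faster: 7580 d / 365 = 20.8 yr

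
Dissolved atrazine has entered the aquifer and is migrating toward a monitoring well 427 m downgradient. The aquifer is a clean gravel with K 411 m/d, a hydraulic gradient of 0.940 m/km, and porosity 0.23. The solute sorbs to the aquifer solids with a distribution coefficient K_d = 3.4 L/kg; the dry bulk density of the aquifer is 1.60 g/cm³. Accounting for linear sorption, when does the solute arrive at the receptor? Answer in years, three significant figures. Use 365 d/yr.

17.2 years

Darcy flux q = K·i = 411 × 9.4e-4 = 0.3863 m/d
v = Ki/n = 411·9.4e-4/0.23 = 1.680 m/d
Retardation R = 1 + ρ_b·K_d/n = 1 + 1.60×3.4/0.23 = 24.65
Contaminant velocity v_c = v/R = 1.680/24.65 = 0.06814 m/d
t = L/v_c = 427/0.06814 = 6267 d
   = 6267/365 = 17.2 yr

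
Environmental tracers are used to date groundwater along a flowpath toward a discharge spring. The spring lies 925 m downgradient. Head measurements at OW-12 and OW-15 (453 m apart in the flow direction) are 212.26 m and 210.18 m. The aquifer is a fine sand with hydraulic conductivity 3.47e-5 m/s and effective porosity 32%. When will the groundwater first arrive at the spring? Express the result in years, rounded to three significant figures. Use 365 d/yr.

58.9 years

Hydraulic gradient i = (212.26 − 210.18) / 453 = 2.08 / 453 = 0.004592
K = 3.47e-5 m/s × 86400 s/d = 2.998 m/d
Darcy flux q = K·i = 2.998 × 0.004592 = 0.01377 m/d
v = Ki/n = 2.998·0.004592/0.32 = 0.04302 m/d
t = L / v = 925 / 0.04302 = 21500 d
   = 21500 / 365 = 58.9 yr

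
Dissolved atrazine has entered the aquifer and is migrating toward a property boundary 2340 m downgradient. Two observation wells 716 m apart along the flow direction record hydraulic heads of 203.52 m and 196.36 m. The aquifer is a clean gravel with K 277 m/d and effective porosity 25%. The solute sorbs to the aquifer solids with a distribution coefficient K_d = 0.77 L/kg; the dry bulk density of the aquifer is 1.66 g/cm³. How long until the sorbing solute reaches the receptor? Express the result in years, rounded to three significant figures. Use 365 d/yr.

3.54 years

Hydraulic gradient i = (203.52 − 196.36) / 716 = 7.16 / 716 = 0.01000
q = Ki = 277 × 0.01000 = 2.770 m/d
v_s = q/n_e = 2.770/0.25 = 11.08 m/d
Retardation R = 1 + ρ_b·K_d/n = 1 + 1.66×0.77/0.25 = 6.113
Contaminant velocity v_c = v/R = 11.08/6.113 = 1.813 m/d
t = L/v_c = 2340/1.813 = 1291 d
   = 1291/365 = 3.54 yr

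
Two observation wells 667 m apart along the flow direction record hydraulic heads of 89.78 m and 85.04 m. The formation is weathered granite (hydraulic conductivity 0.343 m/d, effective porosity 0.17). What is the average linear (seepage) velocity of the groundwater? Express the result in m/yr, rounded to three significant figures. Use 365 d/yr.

Hydraulic gradient i = (89.78 − 85.04) / 667 = 4.74 / 667 = 0.007106
q = Ki = 0.343 × 0.007106 = 0.002438 m/d
v = Ki/n = 0.343·0.007106/0.17 = 0.01434 m/d
   = 0.01434 × 365 = 5.23 m/yr

5.23 m/yr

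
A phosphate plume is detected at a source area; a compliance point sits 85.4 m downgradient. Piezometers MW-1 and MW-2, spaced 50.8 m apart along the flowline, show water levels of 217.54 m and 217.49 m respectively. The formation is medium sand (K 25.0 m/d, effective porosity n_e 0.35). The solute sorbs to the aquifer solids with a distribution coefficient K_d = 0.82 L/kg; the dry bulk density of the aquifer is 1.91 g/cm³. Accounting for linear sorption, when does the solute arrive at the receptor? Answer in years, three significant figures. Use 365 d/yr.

18.2 years

Hydraulic gradient i = (217.54 − 217.49) / 50.8 = 0.05 / 50.8 = 9.843e-4
Darcy flux q = K·i = 25.0 × 9.843e-4 = 0.02461 m/d
v = Ki/n = 25.0·9.843e-4/0.35 = 0.07030 m/d
Retardation R = 1 + ρ_b·K_d/n = 1 + 1.91×0.82/0.35 = 5.475
Contaminant velocity v_c = v/R = 0.07030/5.475 = 0.01284 m/d
t = L/v_c = 85.4/0.01284 = 6650 d
   = 6650/365 = 18.2 yr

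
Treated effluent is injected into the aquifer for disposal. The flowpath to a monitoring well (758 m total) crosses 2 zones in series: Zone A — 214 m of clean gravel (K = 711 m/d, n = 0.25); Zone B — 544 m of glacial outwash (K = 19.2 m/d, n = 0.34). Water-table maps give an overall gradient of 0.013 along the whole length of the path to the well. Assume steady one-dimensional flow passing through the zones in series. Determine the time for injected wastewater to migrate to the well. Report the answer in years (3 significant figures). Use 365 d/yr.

For zones in series the flux q is common to all zones; the equivalent conductivity is the harmonic (thickness-weighted) mean, K_eq = L_total / Σ(L_j/K_j).
Σ(L/K) = 214/711 + 544/19.2 = 0.3010 + 28.33 = 28.63 d
K_eq = L_total / Σ(L/K) = 758 / 28.63 = 26.47 m/d
q = K_eq · i = 26.47 × 0.013 = 0.3441 m/d (same in every zone)
Zone A: v = q/n = 0.3441/0.25 = 1.377 m/d → t_A = 214/1.377 = 155.5 d
Zone B: v = q/n = 0.3441/0.34 = 1.012 m/d → t_B = 544/1.012 = 537.5 d
Total t = 155.5 + 537.5 = 692.9 d
   = 692.9 / 365 = 1.90 yr

1.90 years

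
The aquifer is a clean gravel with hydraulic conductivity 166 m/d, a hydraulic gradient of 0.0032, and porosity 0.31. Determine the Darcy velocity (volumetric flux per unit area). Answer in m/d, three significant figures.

0.531 m/d

Specific discharge q = 166 × 0.0032 = 0.5312 m/d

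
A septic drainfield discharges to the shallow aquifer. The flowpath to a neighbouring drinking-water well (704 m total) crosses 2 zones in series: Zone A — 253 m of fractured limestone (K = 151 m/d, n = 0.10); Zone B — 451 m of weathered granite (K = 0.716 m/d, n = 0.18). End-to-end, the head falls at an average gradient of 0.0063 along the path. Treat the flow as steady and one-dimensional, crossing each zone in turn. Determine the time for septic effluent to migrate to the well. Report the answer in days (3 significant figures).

Continuity: the same q passes through each zone, so ΔH = q·Σ(L_j/K_j) — the zones act as resistances in series.
Σ(L/K) = 253/151 + 451/0.716 = 1.675 + 629.9 = 631.6 d
K_eq = L_total / Σ(L/K) = 704 / 631.6 = 1.115 m/d
q = K_eq · i = 1.115 × 0.0063 = 0.007023 m/d (same in every zone)
Zone A: v = q/n = 0.007023/0.10 = 0.07023 m/d → t_A = 253/0.07023 = 3603 d
Zone B: v = q/n = 0.007023/0.18 = 0.03901 m/d → t_B = 451/0.03901 = 11560 d
Total t = 3603 + 11560 = 15160 d

15200 days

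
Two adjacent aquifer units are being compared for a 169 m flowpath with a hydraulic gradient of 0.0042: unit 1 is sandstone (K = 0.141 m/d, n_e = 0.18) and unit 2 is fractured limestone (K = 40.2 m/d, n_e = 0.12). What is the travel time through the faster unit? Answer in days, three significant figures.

Unit 1 (sandstone): v = 0.141×0.0042/0.18 = 0.003290 m/d, t = 169/0.003290 = 51370 d
Unit 2 (fractured limestone): v = 40.2×0.0042/0.12 = 1.407 m/d, t = 169/1.407 = 120.1 d
Faster unit: t = 120 d

120 days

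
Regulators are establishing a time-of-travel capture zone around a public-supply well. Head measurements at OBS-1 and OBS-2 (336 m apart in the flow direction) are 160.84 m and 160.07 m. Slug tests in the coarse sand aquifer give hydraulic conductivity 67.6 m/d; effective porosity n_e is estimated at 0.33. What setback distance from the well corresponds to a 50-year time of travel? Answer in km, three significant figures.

Hydraulic gradient i = (160.84 − 160.07) / 336 = 0.77 / 336 = 0.002292
q = Ki = 67.6 × 0.002292 = 0.1549 m/d
Average linear velocity = 0.1549 / 0.33 = 0.4694 m/d
T = 50 yr × 365 = 18250 d
L = v × T = 0.4694 × 18250 = 8567 m
   = 8.57 km

8.57 km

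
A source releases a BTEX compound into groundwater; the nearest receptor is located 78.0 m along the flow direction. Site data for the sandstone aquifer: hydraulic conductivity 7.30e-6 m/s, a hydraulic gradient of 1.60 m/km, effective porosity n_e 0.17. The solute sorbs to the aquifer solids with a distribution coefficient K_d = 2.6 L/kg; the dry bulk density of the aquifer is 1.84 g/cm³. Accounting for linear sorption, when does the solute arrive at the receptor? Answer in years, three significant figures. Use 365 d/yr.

1050 years

K = 7.30e-6 m/s × 86400 s/d = 0.6307 m/d
Darcy flux q = K·i = 0.6307 × 0.0016 = 0.001009 m/d
v_s = q/n_e = 0.001009/0.17 = 0.005936 m/d
Retardation R = 1 + ρ_b·K_d/n = 1 + 1.84×2.6/0.17 = 29.14
Contaminant velocity v_c = v/R = 0.005936/29.14 = 2.037e-4 m/d
t = L/v_c = 78.0/2.037e-4 = 382900 d
   = 382900/365 = 1050 yr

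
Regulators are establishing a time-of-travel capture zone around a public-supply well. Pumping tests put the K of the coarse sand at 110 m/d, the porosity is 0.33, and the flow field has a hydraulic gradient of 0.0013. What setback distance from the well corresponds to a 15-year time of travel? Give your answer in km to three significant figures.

2.37 km

Darcy flux q = K·i = 110 × 0.0013 = 0.1430 m/d
Average linear velocity = 0.1430 / 0.33 = 0.4333 m/d
T = 15 yr × 365 = 5475 d
L = v × T = 0.4333 × 5475 = 2373 m
   = 2.37 km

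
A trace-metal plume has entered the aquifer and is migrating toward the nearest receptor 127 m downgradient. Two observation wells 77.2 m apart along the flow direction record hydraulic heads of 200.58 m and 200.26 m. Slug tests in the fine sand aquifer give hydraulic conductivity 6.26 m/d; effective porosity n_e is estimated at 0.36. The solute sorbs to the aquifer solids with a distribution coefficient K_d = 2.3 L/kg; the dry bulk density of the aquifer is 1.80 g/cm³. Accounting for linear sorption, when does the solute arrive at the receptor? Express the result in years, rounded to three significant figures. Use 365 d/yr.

Hydraulic gradient i = (200.58 − 200.26) / 77.2 = 0.32 / 77.2 = 0.004145
q = Ki = 6.26 × 0.004145 = 0.02595 m/d
v = Ki/n = 6.26·0.004145/0.36 = 0.07208 m/d
Retardation R = 1 + ρ_b·K_d/n = 1 + 1.80×2.3/0.36 = 12.50
Contaminant velocity v_c = v/R = 0.07208/12.50 = 0.005766 m/d
t = L/v_c = 127/0.005766 = 22020 d
   = 22020/365 = 60.3 yr

60.3 years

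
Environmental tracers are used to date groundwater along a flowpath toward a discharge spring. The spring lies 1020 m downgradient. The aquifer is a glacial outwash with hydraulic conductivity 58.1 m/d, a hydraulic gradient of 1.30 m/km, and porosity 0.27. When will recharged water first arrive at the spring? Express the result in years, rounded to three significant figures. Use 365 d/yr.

9.99 years

Specific discharge q = 58.1 × 0.0013 = 0.07553 m/d
v = Ki/n = 58.1·0.0013/0.27 = 0.2797 m/d
t = L / v = 1020 / 0.2797 = 3646 d
   = 3646 / 365 = 9.99 yr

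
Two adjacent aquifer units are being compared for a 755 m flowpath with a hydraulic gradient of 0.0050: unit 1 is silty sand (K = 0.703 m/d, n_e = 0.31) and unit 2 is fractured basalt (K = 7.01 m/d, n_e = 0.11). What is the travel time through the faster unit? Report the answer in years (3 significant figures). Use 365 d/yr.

Unit 1 (silty sand): v = 0.703×0.0050/0.31 = 0.01134 m/d, t = 755/0.01134 = 66590 d
Unit 2 (fractured basalt): v = 7.01×0.0050/0.11 = 0.3186 m/d, t = 755/0.3186 = 2369 d
Faster: 2369 d / 365 = 6.49 yr

6.49 years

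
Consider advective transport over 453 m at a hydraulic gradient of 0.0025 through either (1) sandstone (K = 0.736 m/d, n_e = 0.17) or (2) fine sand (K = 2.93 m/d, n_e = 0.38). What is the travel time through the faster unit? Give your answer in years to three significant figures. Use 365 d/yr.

Unit 1 (sandstone): v = 0.736×0.0025/0.17 = 0.01082 m/d, t = 453/0.01082 = 41850 d
Unit 2 (fine sand): v = 2.93×0.0025/0.38 = 0.01928 m/d, t = 453/0.01928 = 23500 d
Faster: 23500 d / 365 = 64.4 yr

64.4 years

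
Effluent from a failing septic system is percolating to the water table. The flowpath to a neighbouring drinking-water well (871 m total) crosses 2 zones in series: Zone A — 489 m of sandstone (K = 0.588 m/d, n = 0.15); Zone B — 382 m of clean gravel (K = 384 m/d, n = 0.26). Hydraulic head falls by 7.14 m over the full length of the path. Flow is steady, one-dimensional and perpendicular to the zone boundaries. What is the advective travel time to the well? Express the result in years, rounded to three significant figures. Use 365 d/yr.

Continuity: the same q passes through each zone, so ΔH = q·Σ(L_j/K_j) — the zones act as resistances in series.
Σ(L/K) = 489/0.588 + 382/384 = 831.6 + 0.9948 = 832.6 d
q = ΔH / Σ(L/K) = 7.14 / 832.6 = 0.008575 m/d (same in every zone)
Zone A: v = q/n = 0.008575/0.15 = 0.05717 m/d → t_A = 489/0.05717 = 8554 d
Zone B: v = q/n = 0.008575/0.26 = 0.03298 m/d → t_B = 382/0.03298 = 11580 d
Total t = 8554 + 11580 = 20140 d
   = 20140 / 365 = 55.2 yr

55.2 years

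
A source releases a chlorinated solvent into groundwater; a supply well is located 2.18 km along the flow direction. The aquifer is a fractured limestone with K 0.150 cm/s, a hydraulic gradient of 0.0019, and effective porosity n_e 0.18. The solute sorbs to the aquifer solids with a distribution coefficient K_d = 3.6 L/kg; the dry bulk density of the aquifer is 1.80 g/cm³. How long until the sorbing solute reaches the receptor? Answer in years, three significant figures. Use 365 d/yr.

K = 0.150 cm/s × 864 = 129.6 m/d
Specific discharge q = 129.6 × 0.0019 = 0.2462 m/d
Seepage velocity v = q / n = 0.2462 / 0.18 = 1.368 m/d
Retardation R = 1 + ρ_b·K_d/n = 1 + 1.80×3.6/0.18 = 37.00
Contaminant velocity v_c = v/R = 1.368/37.00 = 0.03697 m/d
L = 2.18 km = 2180 m
t = L/v_c = 2180/0.03697 = 58960 d
   = 58960/365 = 162 yr

162 years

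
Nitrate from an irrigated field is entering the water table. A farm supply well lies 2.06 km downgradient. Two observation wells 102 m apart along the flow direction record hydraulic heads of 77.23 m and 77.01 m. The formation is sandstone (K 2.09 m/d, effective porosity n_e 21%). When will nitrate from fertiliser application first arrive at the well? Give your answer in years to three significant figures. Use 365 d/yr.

263 years

Hydraulic gradient i = (77.23 − 77.01) / 102 = 0.22 / 102 = 0.002157
q = Ki = 2.09 × 0.002157 = 0.004508 m/d
v_s = q/n_e = 0.004508/0.21 = 0.02147 m/d
L = 2.06 km = 2060 m
t = L / v = 2060 / 0.02147 = 95970 d
   = 95970 / 365 = 263 yr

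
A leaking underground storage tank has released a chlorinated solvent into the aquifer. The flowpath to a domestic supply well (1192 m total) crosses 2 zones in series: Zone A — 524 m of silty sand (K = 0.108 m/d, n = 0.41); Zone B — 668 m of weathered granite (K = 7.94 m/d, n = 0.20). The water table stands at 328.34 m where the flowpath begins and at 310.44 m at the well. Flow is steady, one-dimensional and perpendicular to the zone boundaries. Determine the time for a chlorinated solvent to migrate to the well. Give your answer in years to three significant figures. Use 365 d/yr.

Total head drop ΔH = 328.34 − 310.44 = 17.90 m
Continuity: the same q passes through each zone, so ΔH = q·Σ(L_j/K_j) — the zones act as resistances in series.
Σ(L/K) = 524/0.108 + 668/7.94 = 4852 + 84.13 = 4936 d
q = ΔH / Σ(L/K) = 17.90 / 4936 = 0.003626 m/d (same in every zone)
Zone A: v = q/n = 0.003626/0.41 = 0.008845 m/d → t_A = 524/0.008845 = 59240 d
Zone B: v = q/n = 0.003626/0.20 = 0.01813 m/d → t_B = 668/0.01813 = 36840 d
Total t = 59240 + 36840 = 96080 d
   = 96080 / 365 = 263 yr

263 years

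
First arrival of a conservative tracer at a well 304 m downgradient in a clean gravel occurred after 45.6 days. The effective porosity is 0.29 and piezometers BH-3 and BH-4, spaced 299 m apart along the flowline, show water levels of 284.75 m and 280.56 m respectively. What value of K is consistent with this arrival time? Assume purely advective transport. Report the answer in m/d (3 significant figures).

Hydraulic gradient i = (284.75 − 280.56) / 299 = 4.19 / 299 = 0.01401
v = L / t = 304 / 45.6 = 6.667 m/d
K = v · n / i = 6.667 × 0.29 / 0.01401 = 138 m/d

138 m/d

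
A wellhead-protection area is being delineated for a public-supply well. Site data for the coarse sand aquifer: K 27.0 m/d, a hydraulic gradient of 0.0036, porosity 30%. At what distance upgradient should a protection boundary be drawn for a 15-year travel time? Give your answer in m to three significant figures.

1770 m

q = Ki = 27.0 × 0.0036 = 0.09720 m/d
v = Ki/n = 27.0·0.0036/0.30 = 0.3240 m/d
T = 15 yr × 365 = 5475 d
L = v × T = 0.3240 × 5475 = 1774 m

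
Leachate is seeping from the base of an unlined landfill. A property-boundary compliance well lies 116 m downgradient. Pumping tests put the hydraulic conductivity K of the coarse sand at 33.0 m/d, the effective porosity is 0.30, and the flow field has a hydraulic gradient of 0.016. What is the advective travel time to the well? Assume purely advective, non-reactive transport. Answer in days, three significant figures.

65.9 days

Darcy flux q = K·i = 33.0 × 0.016 = 0.5280 m/d
Average linear velocity = 0.5280 / 0.30 = 1.760 m/d
t = L / v = 116 / 1.760 = 65.91 d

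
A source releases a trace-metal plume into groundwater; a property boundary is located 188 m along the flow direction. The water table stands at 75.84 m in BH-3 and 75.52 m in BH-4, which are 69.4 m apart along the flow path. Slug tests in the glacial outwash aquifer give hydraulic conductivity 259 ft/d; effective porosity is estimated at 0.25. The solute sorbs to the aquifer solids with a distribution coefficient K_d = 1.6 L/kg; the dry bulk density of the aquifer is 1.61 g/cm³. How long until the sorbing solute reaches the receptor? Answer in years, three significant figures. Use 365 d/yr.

Hydraulic gradient i = (75.84 − 75.52) / 69.4 = 0.32 / 69.4 = 0.004611
K = 259 ft/d × 0.3048 = 78.94 m/d
Specific discharge q = 78.94 × 0.004611 = 0.3640 m/d
v_s = q/n_e = 0.3640/0.25 = 1.456 m/d
Retardation R = 1 + ρ_b·K_d/n = 1 + 1.61×1.6/0.25 = 11.30
Contaminant velocity v_c = v/R = 1.456/11.30 = 0.1288 m/d
t = L/v_c = 188/0.1288 = 1460 d
   = 1460/365 = 4.00 yr

4.00 years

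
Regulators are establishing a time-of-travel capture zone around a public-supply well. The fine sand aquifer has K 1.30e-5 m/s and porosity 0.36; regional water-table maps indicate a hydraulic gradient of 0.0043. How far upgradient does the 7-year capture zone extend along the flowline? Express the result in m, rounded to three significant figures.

34.3 m

K = 1.30e-5 m/s × 86400 s/d = 1.123 m/d
Specific discharge q = 1.123 × 0.0043 = 0.004830 m/d
Seepage velocity v = q / n = 0.004830 / 0.36 = 0.01342 m/d
T = 7 yr × 365 = 2555 d
L = v × T = 0.01342 × 2555 = 34.28 m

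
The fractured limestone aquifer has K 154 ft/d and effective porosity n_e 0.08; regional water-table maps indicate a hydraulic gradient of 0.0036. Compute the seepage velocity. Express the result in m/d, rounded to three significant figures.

K = 154 ft/d × 0.3048 = 46.94 m/d
Specific discharge q = 46.94 × 0.0036 = 0.1690 m/d
v = Ki/n = 46.94·0.0036/0.08 = 2.112 m/d

2.11 m/d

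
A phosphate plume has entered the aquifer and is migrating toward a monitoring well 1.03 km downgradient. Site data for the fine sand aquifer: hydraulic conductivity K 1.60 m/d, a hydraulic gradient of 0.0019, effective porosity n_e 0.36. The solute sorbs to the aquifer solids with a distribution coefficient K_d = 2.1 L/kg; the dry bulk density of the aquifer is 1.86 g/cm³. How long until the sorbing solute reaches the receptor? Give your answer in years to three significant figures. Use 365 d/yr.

Darcy flux q = K·i = 1.60 × 0.0019 = 0.003040 m/d
Seepage velocity v = q / n = 0.003040 / 0.36 = 0.008444 m/d
Retardation R = 1 + ρ_b·K_d/n = 1 + 1.86×2.1/0.36 = 11.85
Contaminant velocity v_c = v/R = 0.008444/11.85 = 7.126e-4 m/d
L = 1.03 km = 1030 m
t = L/v_c = 1030/7.126e-4 = 1.445e6 d
   = 1.445e6/365 = 3960 yr

3960 years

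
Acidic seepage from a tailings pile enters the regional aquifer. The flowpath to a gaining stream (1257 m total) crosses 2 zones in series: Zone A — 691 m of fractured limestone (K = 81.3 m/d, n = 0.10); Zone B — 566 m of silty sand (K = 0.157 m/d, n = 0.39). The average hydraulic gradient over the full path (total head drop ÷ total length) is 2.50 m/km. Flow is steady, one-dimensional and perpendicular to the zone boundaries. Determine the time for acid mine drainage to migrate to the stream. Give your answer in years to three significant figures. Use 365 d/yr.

913 years

For zones in series the flux q is common to all zones; the equivalent conductivity is the harmonic (thickness-weighted) mean, K_eq = L_total / Σ(L_j/K_j).
Σ(L/K) = 691/81.3 + 566/0.157 = 8.499 + 3605 = 3614 d
K_eq = L_total / Σ(L/K) = 1257 / 3614 = 0.3479 m/d
q = K_eq · i = 0.3479 × 0.0025 = 8.696e-4 m/d (same in every zone)
Zone A: v = q/n = 8.696e-4/0.10 = 0.008696 m/d → t_A = 691/0.008696 = 79460 d
Zone B: v = q/n = 8.696e-4/0.39 = 0.002230 m/d → t_B = 566/0.002230 = 253800 d
Total t = 79460 + 253800 = 333300 d
   = 333300 / 365 = 913 yr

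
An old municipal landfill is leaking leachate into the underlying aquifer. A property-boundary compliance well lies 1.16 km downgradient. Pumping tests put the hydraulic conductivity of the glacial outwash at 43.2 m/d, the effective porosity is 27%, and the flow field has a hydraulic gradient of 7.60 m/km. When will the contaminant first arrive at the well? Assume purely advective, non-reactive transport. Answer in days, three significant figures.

Specific discharge q = 43.2 × 0.0076 = 0.3283 m/d
Average linear velocity = 0.3283 / 0.27 = 1.216 m/d
L = 1.16 km = 1160 m
t = L / v = 1160 / 1.216 = 953.9 d

954 days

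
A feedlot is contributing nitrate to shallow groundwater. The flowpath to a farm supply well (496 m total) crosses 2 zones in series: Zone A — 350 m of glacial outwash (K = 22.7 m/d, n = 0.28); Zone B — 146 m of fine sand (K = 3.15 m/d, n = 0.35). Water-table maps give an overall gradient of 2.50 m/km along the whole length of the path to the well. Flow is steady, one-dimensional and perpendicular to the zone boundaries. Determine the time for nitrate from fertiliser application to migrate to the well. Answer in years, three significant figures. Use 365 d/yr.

Continuity: the same q passes through each zone, so ΔH = q·Σ(L_j/K_j) — the zones act as resistances in series.
Σ(L/K) = 350/22.7 + 146/3.15 = 15.42 + 46.35 = 61.77 d
K_eq = L_total / Σ(L/K) = 496 / 61.77 = 8.030 m/d
q = K_eq · i = 8.030 × 0.0025 = 0.02008 m/d (same in every zone)
Zone A: v = q/n = 0.02008/0.28 = 0.07170 m/d → t_A = 350/0.07170 = 4882 d
Zone B: v = q/n = 0.02008/0.35 = 0.05736 m/d → t_B = 146/0.05736 = 2545 d
Total t = 4882 + 2545 = 7427 d
   = 7427 / 365 = 20.3 yr

20.3 years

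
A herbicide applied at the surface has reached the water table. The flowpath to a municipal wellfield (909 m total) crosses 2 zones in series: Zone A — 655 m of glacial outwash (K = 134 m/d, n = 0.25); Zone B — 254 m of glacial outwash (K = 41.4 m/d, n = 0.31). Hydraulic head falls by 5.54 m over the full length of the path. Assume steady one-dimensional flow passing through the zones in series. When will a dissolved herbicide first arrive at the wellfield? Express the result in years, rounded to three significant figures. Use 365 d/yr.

Steady 1-D flow in series ⇒ the Darcy flux q is identical in every zone and the zone head losses add (resistances L/K in series).
Σ(L/K) = 655/134 + 254/41.4 = 4.888 + 6.135 = 11.02 d
q = ΔH / Σ(L/K) = 5.54 / 11.02 = 0.5026 m/d (same in every zone)
Zone A: v = q/n = 0.5026/0.25 = 2.010 m/d → t_A = 655/2.010 = 325.8 d
Zone B: v = q/n = 0.5026/0.31 = 1.621 m/d → t_B = 254/1.621 = 156.7 d
Total t = 325.8 + 156.7 = 482.5 d
   = 482.5 / 365 = 1.32 yr

1.32 years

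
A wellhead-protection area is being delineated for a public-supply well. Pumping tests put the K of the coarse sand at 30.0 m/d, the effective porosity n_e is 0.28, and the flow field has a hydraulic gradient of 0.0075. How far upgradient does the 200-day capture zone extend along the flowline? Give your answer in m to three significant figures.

q = Ki = 30.0 × 0.0075 = 0.2250 m/d
v_s = q/n_e = 0.2250/0.28 = 0.8036 m/d
L = v × T = 0.8036 × 200 = 160.7 m

161 m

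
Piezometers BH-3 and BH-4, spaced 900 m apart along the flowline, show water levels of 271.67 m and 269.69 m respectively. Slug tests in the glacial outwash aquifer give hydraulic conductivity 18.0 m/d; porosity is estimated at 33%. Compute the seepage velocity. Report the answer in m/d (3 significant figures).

0.120 m/d

Hydraulic gradient i = (271.67 − 269.69) / 900 = 1.98 / 900 = 0.002200
q = Ki = 18.0 × 0.002200 = 0.03960 m/d
Seepage velocity v = q / n = 0.03960 / 0.33 = 0.1200 m/d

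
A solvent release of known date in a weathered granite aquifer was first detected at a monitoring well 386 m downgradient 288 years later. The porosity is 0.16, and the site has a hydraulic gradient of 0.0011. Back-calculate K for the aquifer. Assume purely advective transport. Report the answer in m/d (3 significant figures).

t = 288 years = 105100 d
v = L / t = 386 / 105100 = 0.003672 m/d
K = v · n / i = 0.003672 × 0.16 / 0.0011 = 0.534 m/d

0.534 m/d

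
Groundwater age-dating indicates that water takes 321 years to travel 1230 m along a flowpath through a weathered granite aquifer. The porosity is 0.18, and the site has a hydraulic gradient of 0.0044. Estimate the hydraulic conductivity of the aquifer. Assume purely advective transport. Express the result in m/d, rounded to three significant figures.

t = 321 years = 117200 d
v = L / t = 1230 / 117200 = 0.01050 m/d
K = v · n / i = 0.01050 × 0.18 / 0.0044 = 0.429 m/d

0.429 m/d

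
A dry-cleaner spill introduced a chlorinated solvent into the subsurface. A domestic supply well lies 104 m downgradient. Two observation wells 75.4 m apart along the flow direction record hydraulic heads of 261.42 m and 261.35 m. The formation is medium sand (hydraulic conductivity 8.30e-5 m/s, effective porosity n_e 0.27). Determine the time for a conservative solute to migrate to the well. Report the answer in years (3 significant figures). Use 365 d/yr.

Hydraulic gradient i = (261.42 − 261.35) / 75.4 = 0.07 / 75.4 = 9.284e-4
K = 8.30e-5 m/s × 86400 s/d = 7.171 m/d
Specific discharge q = 7.171 × 9.284e-4 = 0.006658 m/d
Average linear velocity = 0.006658 / 0.27 = 0.02466 m/d
t = L / v = 104 / 0.02466 = 4218 d
   = 4218 / 365 = 11.6 yr

11.6 years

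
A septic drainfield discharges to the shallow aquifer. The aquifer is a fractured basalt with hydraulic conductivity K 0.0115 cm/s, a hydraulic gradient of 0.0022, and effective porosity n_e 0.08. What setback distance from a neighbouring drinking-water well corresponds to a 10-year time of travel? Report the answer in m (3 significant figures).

997 m

K = 0.0115 cm/s × 864 = 9.936 m/d
Darcy flux q = K·i = 9.936 × 0.0022 = 0.02186 m/d
v_s = q/n_e = 0.02186/0.08 = 0.2732 m/d
T = 10 yr × 365 = 3650 d
L = v × T = 0.2732 × 3650 = 997.3 m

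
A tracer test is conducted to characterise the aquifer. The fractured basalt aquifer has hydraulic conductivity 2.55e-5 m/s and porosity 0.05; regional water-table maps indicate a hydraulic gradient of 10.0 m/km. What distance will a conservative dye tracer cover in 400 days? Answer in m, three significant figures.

176 m

K = 2.55e-5 m/s × 86400 s/d = 2.203 m/d
Darcy flux q = K·i = 2.203 × 0.010 = 0.02203 m/d
v = Ki/n = 2.203·0.010/0.05 = 0.4406 m/d
L = v × T = 0.4406 × 400 = 176.3 m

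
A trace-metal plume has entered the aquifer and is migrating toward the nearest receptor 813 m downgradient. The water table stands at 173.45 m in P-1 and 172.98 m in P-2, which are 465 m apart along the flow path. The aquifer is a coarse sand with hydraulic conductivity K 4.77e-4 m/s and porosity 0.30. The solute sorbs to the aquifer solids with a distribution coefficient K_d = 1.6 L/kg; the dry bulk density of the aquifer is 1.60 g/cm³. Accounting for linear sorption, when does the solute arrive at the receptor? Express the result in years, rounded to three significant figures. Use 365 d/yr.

Hydraulic gradient i = (173.45 − 172.98) / 465 = 0.47 / 465 = 0.001011
K = 4.77e-4 m/s × 86400 s/d = 41.21 m/d
q = Ki = 41.21 × 0.001011 = 0.04166 m/d
v_s = q/n_e = 0.04166/0.30 = 0.1389 m/d
Retardation R = 1 + ρ_b·K_d/n = 1 + 1.60×1.6/0.30 = 9.533
Contaminant velocity v_c = v/R = 0.1389/9.533 = 0.01457 m/d
t = L/v_c = 813/0.01457 = 55820 d
   = 55820/365 = 153 yr

153 years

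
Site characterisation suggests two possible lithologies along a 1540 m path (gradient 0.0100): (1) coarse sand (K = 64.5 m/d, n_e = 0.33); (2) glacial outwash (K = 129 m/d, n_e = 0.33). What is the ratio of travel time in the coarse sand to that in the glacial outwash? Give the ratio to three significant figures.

2.00

Unit 1 (coarse sand): v = 64.5×0.010/0.33 = 1.955 m/d, t = 1540/1.955 = 787.9 d
Unit 2 (glacial outwash): v = 129×0.010/0.33 = 3.909 m/d, t = 1540/3.909 = 394.0 d
t(coarse sand) / t(glacial outwash) = 787.9/394.0 = 2.00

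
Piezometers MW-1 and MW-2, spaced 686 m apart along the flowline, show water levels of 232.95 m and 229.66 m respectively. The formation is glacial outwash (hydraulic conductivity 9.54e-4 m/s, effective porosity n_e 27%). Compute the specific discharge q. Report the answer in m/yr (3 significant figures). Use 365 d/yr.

Hydraulic gradient i = (232.95 − 229.66) / 686 = 3.29 / 686 = 0.004796
K = 9.54e-4 m/s × 86400 s/d = 82.43 m/d
Darcy flux q = K·i = 82.43 × 0.004796 = 0.3953 m/d
   = 0.3953 × 365 = 144 m/yr

144 m/yr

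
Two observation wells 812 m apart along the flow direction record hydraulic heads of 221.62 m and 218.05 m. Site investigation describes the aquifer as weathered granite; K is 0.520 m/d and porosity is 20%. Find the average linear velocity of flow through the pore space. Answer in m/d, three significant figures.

Hydraulic gradient i = (221.62 − 218.05) / 812 = 3.57 / 812 = 0.004397
q = Ki = 0.520 × 0.004397 = 0.002286 m/d
Seepage velocity v = q / n = 0.002286 / 0.20 = 0.01143 m/d

0.0114 m/d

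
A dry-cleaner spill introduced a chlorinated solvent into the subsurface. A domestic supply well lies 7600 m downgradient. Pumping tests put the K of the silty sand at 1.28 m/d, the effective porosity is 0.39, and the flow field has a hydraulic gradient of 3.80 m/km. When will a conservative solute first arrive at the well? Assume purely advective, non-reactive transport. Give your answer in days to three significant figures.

609000 days

Darcy flux q = K·i = 1.28 × 0.0038 = 0.004864 m/d
Average linear velocity = 0.004864 / 0.39 = 0.01247 m/d
t = L / v = 7600 / 0.01247 = 609400 d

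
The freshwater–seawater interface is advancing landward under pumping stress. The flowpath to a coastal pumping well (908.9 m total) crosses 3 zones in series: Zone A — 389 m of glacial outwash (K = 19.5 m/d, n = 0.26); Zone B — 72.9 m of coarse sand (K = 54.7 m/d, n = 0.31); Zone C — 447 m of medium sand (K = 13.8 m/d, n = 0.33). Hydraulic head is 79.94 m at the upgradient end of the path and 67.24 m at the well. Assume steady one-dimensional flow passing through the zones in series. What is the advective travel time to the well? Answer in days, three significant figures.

Total head drop ΔH = 79.94 − 67.24 = 12.70 m
Steady 1-D flow in series ⇒ the Darcy flux q is identical in every zone and the zone head losses add (resistances L/K in series).
Σ(L/K) = 389/19.5 + 72.9/54.7 + 447/13.8 = 19.95 + 1.333 + 32.39 = 53.67 d
q = ΔH / Σ(L/K) = 12.70 / 53.67 = 0.2366 m/d (same in every zone)
Zone A: v = q/n = 0.2366/0.26 = 0.9101 m/d → t_A = 389/0.9101 = 427.4 d
Zone B: v = q/n = 0.2366/0.31 = 0.7633 m/d → t_B = 72.9/0.7633 = 95.51 d
Zone C: v = q/n = 0.2366/0.33 = 0.7170 m/d → t_C = 447/0.7170 = 623.4 d
Total t = 427.4 + 95.51 + 623.4 = 1146 d

1150 days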